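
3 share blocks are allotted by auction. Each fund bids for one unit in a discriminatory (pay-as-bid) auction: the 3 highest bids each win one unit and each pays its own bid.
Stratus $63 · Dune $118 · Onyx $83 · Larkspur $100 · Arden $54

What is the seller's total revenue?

Sorting: 118 (Dune), 100 (Larkspur), 83 (Onyx), 63 (Stratus), 54 (Arden)
Top 3: Dune, Larkspur, Onyx.
Total revenue = 118 + 100 + 83 = $301.

Total revenue: $301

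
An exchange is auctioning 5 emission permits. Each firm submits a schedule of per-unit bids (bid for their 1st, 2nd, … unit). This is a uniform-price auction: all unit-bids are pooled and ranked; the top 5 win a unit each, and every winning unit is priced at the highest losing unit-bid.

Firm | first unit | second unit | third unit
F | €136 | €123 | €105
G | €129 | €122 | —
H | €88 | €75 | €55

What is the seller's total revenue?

Total revenue: €440

Merging the schedules and taking the best 5: 136 (F-1), 129 (G-1), 123 (F-2), 122 (G-2), 105 (F-3)
The (k+1)-th unit-bid is €88.
Allocation: F 3, G 2. Every unit priced at €88.
Revenue = 5 × 88 = €440.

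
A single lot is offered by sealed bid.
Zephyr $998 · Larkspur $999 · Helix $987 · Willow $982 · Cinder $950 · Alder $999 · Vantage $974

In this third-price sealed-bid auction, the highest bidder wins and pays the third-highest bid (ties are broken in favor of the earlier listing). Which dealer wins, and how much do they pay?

Third-price sealed-bid auction: the highest bidder wins and pays the third-highest bid.
Sorting bids: 999 (Larkspur) > 999 (Alder) > 998 (Zephyr) > 987 (Helix) > 982 (Willow) > 974 (Vantage) > …
Tie at $999 → Larkspur wins by tie-break.
Larkspur is highest; pays the third-highest bid, $998.

Larkspur pays $998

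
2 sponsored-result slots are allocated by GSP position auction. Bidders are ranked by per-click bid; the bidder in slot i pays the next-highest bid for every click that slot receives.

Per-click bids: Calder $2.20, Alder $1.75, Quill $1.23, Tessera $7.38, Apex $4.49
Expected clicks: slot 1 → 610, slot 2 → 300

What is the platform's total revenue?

Total revenue: $3398.90

Ranked by bid: $7.38 (Tessera) > $4.49 (Apex) > $2.20 (Calder) > …
Slot 1: Tessera pays $4.49 × 610 = $2738.90
Slot 2: Apex pays $2.20 × 300 = $660.00
Total = $3398.90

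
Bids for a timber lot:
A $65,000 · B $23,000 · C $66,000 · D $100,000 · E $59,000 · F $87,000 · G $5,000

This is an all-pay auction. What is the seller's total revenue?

Total revenue: $405,000

Rule: the highest bidder wins the item, but every bidder pays their own bid.
Sorting bids: 100,000 (D) > 87,000 (F) > 66,000 (C) > 65,000 (A) > 59,000 (E) > 23,000 (B) > …
Every bidder forfeits their bid regardless of winning.
Revenue = 65,000 + 23,000 + 66,000 + 100,000 + 59,000 + 87,000 + 5,000 = $405,000.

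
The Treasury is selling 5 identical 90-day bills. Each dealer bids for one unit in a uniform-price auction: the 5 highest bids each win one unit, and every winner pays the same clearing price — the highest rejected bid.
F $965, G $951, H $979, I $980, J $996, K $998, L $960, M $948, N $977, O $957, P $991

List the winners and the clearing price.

K, J, P, I, H; each pays $977

Ordering the bids: 998 (K), 996 (J), 991 (P), 980 (I), 979 (H), 977 (N), 965 (F), …
The 5 highest are K, J, P, I, H.
First losing bid is N's $977, which sets the uniform price.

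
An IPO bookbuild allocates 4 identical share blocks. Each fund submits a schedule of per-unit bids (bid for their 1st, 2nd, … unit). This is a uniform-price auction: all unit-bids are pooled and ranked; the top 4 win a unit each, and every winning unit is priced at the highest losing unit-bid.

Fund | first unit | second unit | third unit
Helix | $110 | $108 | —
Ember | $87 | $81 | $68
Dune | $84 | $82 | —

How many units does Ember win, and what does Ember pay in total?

Merging the schedules and taking the best 4: 110 (Helix-1), 108 (Helix-2), 87 (Ember-1), 84 (Dune-1)
Highest rejected unit-bid = $82.
Ember wins 1 unit(s) at $82 each.

Ember: 1 unit, pays $82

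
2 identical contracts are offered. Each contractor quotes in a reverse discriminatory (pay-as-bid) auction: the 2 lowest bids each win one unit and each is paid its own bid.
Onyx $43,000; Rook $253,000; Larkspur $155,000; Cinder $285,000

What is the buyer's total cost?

Total cost: $198,000

Sorting: 43,000 (Onyx), 155,000 (Larkspur), 253,000 (Rook), 285,000 (Cinder)
Lowest 2: Onyx, Larkspur.
Total cost = 43,000 + 155,000 = $198,000.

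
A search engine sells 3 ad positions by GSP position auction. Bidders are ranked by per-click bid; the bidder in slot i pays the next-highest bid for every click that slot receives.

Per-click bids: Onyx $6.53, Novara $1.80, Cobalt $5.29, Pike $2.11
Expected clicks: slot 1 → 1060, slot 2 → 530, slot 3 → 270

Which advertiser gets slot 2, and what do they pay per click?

Per-click bids in order: $6.53 (Onyx) > $5.29 (Cobalt) > $2.11 (Pike) > $1.80 (Novara)
Slot 2 goes to the second-ranked bidder, Cobalt, who pays the next bid down: $2.11/click.

Cobalt; $2.11 per click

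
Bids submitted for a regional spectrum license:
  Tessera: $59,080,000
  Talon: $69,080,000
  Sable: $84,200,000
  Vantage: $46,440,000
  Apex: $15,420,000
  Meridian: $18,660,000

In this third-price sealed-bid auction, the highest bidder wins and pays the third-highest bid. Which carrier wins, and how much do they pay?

Bids in order: 84,200,000 (Sable) > 69,080,000 (Talon) > 59,080,000 (Tessera) > 46,440,000 (Vantage) > 18,660,000 (Meridian) > 15,420,000 (Apex)
Sable wins; payment is bid #3 in the ranking = $59,080,000.

Sable pays $59,080,000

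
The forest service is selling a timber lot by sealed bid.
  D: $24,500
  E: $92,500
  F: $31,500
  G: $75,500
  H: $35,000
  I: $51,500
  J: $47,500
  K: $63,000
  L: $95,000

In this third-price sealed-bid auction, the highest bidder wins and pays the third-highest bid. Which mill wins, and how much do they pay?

L pays $75,500

Rule: the highest bidder wins and pays the third-highest bid.
Sorting bids: 95,000 (L) > 92,500 (E) > 75,500 (G) > 63,000 (K) > 51,500 (I) > 47,500 (J) > …
L wins; payment is bid #3 in the ranking = $75,500.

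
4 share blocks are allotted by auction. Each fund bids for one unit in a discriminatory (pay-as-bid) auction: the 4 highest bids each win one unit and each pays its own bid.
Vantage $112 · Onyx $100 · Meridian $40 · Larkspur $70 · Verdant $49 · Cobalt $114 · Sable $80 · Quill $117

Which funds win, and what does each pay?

Ordering the bids: 117 (Quill), 114 (Cobalt), 112 (Vantage), 100 (Onyx), 80 (Sable), 70 (Larkspur), …
The 4 highest are Quill, Cobalt, Vantage, Onyx.
Each winner pays its own bid: Quill $117, Cobalt $114, Vantage $112, Onyx $100.

Quill $117, Cobalt $114, Vantage $112, Onyx $100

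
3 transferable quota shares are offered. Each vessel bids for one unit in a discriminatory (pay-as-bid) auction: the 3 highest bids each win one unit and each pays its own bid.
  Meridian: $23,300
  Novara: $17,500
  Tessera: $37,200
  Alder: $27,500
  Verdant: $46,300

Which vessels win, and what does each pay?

Verdant $46,300, Tessera $37,200, Alder $27,500

Bids ranked high→low: 46,300 (Verdant), 37,200 (Tessera), 27,500 (Alder), 23,300 (Meridian), 17,500 (Novara)
Top 3: Verdant, Tessera, Alder.
Each winner pays its own bid: Verdant $46,300, Tessera $37,200, Alder $27,500.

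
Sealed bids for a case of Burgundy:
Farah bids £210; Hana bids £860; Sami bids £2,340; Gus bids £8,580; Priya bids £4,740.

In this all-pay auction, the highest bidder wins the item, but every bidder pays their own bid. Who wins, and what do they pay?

Gus pays £8,580

Sorting bids: 8,580 (Gus) > 4,740 (Priya) > 2,340 (Sami) > 860 (Hana) > 210 (Farah)
Gus wins with the top bid; all bids are sunk regardless.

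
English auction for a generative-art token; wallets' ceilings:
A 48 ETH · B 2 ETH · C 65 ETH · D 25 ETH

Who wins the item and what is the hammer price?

Ascending (English) auction: the price rises until one bidder remains; the winner pays the price at which the last rival dropped out.
Sorting limits: 65 (C) > 48 (A) > 25 (D) > 2 (B)
A is the last rival to drop out, at 48 ETH; C remains and wins at that price.

C wins at 48 ETH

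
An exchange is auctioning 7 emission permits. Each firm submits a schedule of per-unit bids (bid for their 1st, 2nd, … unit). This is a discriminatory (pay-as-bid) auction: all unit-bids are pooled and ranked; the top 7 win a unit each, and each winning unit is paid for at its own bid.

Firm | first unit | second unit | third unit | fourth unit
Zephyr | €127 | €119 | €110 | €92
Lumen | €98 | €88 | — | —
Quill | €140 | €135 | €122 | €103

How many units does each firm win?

Quill 4, Zephyr 3

Merging the schedules and taking the best 7: 140 (Quill-1), 135 (Quill-2), 127 (Zephyr-1), 122 (Quill-3), 119 (Zephyr-2), 110 (Zephyr-3), 103 (Quill-4)
Next rejected bid: €98 (not a price — pay-as-bid).
Allocation: Quill 4, Zephyr 3.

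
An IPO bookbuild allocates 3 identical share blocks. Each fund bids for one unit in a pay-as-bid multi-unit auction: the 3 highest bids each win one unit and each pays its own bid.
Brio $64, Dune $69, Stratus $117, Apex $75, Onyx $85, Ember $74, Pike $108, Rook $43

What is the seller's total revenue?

Total revenue: $310

Sorting: 117 (Stratus), 108 (Pike), 85 (Onyx), 75 (Apex), 74 (Ember), …
The 3 highest are Stratus, Pike, Onyx.
Total revenue = 117 + 108 + 85 = $310.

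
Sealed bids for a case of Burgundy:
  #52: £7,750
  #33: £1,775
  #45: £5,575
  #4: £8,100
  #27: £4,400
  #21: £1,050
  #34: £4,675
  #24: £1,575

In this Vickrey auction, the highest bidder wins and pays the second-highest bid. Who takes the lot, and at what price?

Rule: the highest bidder wins and pays the second-highest bid.
Sorting bids: 8,100 (#4) > 7,750 (#52) > 5,575 (#45) > 4,675 (#34) > 4,400 (#27) > 1,775 (#33) > …
#4 is highest; pays the second-highest bid, £7,750.

#4 pays £7,750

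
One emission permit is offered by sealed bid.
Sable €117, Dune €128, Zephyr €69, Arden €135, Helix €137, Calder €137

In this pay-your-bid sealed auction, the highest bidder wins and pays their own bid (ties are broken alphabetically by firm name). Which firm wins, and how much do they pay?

Bids in order: 137 (Calder) > 137 (Helix) > 135 (Arden) > 128 (Dune) > 117 (Sable) > 69 (Zephyr)
Tie at €137 → Calder wins by tie-break.
First-price: Calder pays what they bid, €137.

Calder pays €137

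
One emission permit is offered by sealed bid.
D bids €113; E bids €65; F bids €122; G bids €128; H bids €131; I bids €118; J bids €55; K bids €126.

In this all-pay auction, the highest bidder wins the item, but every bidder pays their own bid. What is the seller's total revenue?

Total revenue: €858

Sorting bids: 131 (H) > 128 (G) > 126 (K) > 122 (F) > 118 (I) > 113 (D) > …
Every bidder forfeits their bid regardless of winning.
Revenue = 113 + 65 + 122 + 128 + 131 + 118 + 55 + 126 = €858.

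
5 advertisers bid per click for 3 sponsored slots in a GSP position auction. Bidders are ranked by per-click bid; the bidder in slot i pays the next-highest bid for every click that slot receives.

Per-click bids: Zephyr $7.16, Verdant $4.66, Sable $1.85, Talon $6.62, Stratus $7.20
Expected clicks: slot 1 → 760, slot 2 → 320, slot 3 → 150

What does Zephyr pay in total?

Zephyr pays $2118.40

Sorting advertisers: $7.20 (Stratus) > $7.16 (Zephyr) > $6.62 (Talon) > $4.66 (Verdant) > …
Zephyr holds slot 2 → pays next bid $6.62 × 320 clicks = $2118.40.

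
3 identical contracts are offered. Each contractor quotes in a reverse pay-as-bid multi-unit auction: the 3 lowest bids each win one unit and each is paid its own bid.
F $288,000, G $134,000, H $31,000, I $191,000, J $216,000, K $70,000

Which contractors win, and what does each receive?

H $31,000, K $70,000, G $134,000

Bids ranked low→high: 31,000 (H), 70,000 (K), 134,000 (G), 191,000 (I), 216,000 (J), …
Lowest 3: H, K, G.
Each winner is paid its own bid: H $31,000, K $70,000, G $134,000.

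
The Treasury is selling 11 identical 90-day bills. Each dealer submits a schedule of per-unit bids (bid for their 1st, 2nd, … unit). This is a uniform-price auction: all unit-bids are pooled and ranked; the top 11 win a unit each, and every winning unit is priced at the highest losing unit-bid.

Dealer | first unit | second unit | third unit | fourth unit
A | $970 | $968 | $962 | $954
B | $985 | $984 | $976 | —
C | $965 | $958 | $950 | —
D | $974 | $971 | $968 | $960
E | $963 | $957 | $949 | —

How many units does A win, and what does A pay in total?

Pooled unit-bids ranked (top 11): 985 (B-1), 984 (B-2), 976 (B-3), 974 (D-1), 971 (D-2), 970 (A-1), 968 (A-2), 968 (D-3), 965 (C-1), 963 (E-1), 962 (A-3)
First bid not allocated: $960.
A wins 3 unit(s) at $960 each.

A: 3 units, pays $2,880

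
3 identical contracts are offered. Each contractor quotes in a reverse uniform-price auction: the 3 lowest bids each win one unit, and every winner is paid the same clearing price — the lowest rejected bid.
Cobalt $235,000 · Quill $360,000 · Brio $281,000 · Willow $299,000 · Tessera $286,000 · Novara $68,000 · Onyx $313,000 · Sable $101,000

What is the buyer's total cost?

Total cost: $843,000

Bids ranked low→high: 68,000 (Novara), 101,000 (Sable), 235,000 (Cobalt), 281,000 (Brio), 286,000 (Tessera), …
Lowest 3: Novara, Sable, Cobalt.
Lowest unsuccessful bid: $281,000 → clearing price.
Total cost = 3 × $281,000 = $843,000.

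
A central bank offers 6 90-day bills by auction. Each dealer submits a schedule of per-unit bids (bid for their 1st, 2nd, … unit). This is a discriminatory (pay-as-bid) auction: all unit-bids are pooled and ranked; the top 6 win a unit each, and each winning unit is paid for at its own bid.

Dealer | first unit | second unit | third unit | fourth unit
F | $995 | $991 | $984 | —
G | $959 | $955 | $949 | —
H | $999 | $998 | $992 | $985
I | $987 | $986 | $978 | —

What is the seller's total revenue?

Total revenue: $5,962

Pooled unit-bids ranked (top 6): 999 (H-1), 998 (H-2), 995 (F-1), 992 (H-3), 991 (F-2), 987 (I-1)
Next rejected bid: $986 (not a price — pay-as-bid).
Each winning unit pays its own bid.
Revenue = 999 + 998 + 995 + 992 + 991 + 987 = $5,962.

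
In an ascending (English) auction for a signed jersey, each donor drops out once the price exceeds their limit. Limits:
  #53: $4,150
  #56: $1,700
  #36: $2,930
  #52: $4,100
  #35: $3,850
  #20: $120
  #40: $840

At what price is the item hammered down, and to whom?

Limits ranked: 4,150 (#53) > 4,100 (#52) > 3,850 (#35) > 2,930 (#36) > 1,700 (#56) > 840 (#40) > …
#52 is the last rival to drop out, at $4,100; #53 remains and wins at that price.

#53 wins at $4,100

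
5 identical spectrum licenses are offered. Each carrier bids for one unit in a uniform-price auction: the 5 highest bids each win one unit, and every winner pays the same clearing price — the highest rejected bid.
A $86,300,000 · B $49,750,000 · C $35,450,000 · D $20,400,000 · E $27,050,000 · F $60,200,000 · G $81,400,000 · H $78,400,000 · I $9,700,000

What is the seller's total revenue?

Ordering the bids: 86,300,000 (A), 81,400,000 (G), 78,400,000 (H), 60,200,000 (F), 49,750,000 (B), 35,450,000 (C), 27,050,000 (E), …
Top 5: A, G, H, F, B.
First losing bid is C's $35,450,000, which sets the uniform price.
Total revenue = 5 × $35,450,000 = $177,250,000.

Total revenue: $177,250,000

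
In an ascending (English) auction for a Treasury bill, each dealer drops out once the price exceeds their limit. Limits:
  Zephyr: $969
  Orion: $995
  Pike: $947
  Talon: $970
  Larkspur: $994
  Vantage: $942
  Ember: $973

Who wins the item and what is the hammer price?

Orion wins at $994

Limits ranked: 995 (Orion) > 994 (Larkspur) > 973 (Ember) > 970 (Talon) > 969 (Zephyr) > 947 (Pike) > …
Bidding ends when Larkspur exits at $994; Orion takes it.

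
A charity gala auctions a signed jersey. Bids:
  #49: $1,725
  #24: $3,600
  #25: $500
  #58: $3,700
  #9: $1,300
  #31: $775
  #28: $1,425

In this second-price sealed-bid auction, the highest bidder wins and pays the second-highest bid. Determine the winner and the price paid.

Sorting bids: 3,700 (#58) > 3,600 (#24) > 1,725 (#49) > 1,425 (#28) > 1,300 (#9) > 775 (#31) > …
#58 is highest; pays the second-highest bid, $3,600.

#58 pays $3,600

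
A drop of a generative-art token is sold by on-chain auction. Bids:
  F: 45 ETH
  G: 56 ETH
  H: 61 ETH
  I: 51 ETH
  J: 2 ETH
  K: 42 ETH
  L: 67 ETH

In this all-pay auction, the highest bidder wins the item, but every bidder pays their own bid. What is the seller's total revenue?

All-pay auction: the highest bidder wins the item, but every bidder pays their own bid.
Sorting bids: 67 (L) > 61 (H) > 56 (G) > 51 (I) > 45 (F) > 42 (K) > …
Every bidder forfeits their bid regardless of winning.
Revenue = 45 + 56 + 61 + 51 + 2 + 42 + 67 = 324 ETH.

Total revenue: 324 ETH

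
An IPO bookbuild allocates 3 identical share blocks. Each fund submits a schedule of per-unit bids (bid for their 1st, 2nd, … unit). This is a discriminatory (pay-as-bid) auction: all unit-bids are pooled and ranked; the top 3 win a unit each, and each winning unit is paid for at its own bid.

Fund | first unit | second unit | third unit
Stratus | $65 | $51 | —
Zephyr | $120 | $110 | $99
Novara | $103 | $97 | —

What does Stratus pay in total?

Stratus pays $0

All unit-bids, highest first — top 3: 120 (Zephyr-1), 110 (Zephyr-2), 103 (Novara-1)
Next rejected bid: $99 (not a price — pay-as-bid).
Stratus wins no units.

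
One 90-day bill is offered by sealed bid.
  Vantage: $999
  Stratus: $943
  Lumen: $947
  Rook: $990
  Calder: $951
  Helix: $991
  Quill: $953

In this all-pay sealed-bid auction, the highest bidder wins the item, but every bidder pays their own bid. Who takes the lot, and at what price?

Vantage pays $999

Sorting bids: 999 (Vantage) > 991 (Helix) > 990 (Rook) > 953 (Quill) > 951 (Calder) > 947 (Lumen) > …
Vantage is highest and takes the item; every bidder forfeits their bid.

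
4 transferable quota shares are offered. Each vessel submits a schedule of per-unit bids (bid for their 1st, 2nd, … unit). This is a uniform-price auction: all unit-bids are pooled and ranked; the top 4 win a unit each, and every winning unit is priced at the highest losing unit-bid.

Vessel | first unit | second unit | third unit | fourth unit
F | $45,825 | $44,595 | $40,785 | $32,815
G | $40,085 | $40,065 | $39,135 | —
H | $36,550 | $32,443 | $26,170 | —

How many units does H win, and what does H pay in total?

H: 0 units, pays $0

Pooled unit-bids ranked (top 4): 45,825 (F-1), 44,595 (F-2), 40,785 (F-3), 40,085 (G-1)
Highest rejected unit-bid = $40,065.
H wins 0 unit(s) at $40,065 each.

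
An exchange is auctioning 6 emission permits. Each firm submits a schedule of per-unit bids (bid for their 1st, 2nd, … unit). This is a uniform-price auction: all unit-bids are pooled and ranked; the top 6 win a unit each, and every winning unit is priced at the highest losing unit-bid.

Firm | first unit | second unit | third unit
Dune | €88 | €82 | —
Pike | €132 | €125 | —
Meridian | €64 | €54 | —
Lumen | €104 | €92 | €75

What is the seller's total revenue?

Total revenue: €450

Merging the schedules and taking the best 6: 132 (Pike-1), 125 (Pike-2), 104 (Lumen-1), 92 (Lumen-2), 88 (Dune-1), 82 (Dune-2)
Highest rejected unit-bid = €75.
Allocation: Dune 2, Lumen 2, Pike 2. Every unit priced at €75.
Revenue = 6 × 75 = €450.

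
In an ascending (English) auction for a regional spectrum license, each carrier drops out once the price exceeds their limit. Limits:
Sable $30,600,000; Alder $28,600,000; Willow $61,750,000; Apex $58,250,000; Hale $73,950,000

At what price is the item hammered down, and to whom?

Limits in order: 73,950,000 (Hale) > 61,750,000 (Willow) > 58,250,000 (Apex) > 30,600,000 (Sable) > 28,600,000 (Alder)
Willow is the last rival to drop out, at $61,750,000; Hale remains and wins at that price.

Hale wins at $61,750,000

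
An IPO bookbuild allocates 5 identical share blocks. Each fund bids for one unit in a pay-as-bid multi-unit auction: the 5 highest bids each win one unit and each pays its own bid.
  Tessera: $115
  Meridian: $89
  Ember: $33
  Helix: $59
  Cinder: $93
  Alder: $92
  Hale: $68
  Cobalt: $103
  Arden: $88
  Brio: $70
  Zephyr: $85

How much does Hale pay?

Hale pays $0

Sorting: 115 (Tessera), 103 (Cobalt), 93 (Cinder), 92 (Alder), 89 (Meridian), 88 (Arden), 85 (Zephyr), …
The 5 highest are Tessera, Cobalt, Cinder, Alder, Meridian.
Hale does not win → $0.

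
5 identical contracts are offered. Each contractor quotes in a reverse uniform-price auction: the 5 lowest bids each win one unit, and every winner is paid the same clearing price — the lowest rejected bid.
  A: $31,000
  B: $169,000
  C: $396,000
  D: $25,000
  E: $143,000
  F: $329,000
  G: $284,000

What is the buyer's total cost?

Total cost: $1,645,000

Ordering the bids: 25,000 (D), 31,000 (A), 143,000 (E), 169,000 (B), 284,000 (G), 329,000 (F), 396,000 (C)
The 5 lowest are D, A, E, B, G.
Clearing price = lowest rejected bid = $329,000.
Total cost = 5 × $329,000 = $1,645,000.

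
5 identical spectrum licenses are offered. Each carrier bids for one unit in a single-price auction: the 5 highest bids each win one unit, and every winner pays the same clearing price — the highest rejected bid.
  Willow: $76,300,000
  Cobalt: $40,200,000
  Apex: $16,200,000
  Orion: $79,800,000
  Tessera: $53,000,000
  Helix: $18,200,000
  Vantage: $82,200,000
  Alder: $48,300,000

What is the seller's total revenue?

Total revenue: $201,000,000

Sorting: 82,200,000 (Vantage), 79,800,000 (Orion), 76,300,000 (Willow), 53,000,000 (Tessera), 48,300,000 (Alder), 40,200,000 (Cobalt), 18,200,000 (Helix), …
The 5 highest are Vantage, Orion, Willow, Tessera, Alder.
First losing bid is Cobalt's $40,200,000, which sets the uniform price.
Total revenue = 5 × $40,200,000 = $201,000,000.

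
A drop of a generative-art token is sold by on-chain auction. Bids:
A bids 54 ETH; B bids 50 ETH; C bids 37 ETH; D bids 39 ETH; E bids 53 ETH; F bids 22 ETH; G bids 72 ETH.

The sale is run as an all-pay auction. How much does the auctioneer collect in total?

Sorting bids: 72 (G) > 54 (A) > 53 (E) > 50 (B) > 39 (D) > 37 (C) > …
Every bidder forfeits their bid regardless of winning.
Revenue = 54 + 50 + 37 + 39 + 53 + 22 + 72 = 327 ETH.

Total revenue: 327 ETH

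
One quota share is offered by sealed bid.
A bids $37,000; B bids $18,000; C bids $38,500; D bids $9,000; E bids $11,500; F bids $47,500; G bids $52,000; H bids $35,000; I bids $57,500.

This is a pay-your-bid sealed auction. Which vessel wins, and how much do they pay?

Sorting bids: 57,500 (I) > 52,000 (G) > 47,500 (F) > 38,500 (C) > 37,000 (A) > 35,000 (H) > …
I is highest → pays own bid, $57,500.

I pays $57,500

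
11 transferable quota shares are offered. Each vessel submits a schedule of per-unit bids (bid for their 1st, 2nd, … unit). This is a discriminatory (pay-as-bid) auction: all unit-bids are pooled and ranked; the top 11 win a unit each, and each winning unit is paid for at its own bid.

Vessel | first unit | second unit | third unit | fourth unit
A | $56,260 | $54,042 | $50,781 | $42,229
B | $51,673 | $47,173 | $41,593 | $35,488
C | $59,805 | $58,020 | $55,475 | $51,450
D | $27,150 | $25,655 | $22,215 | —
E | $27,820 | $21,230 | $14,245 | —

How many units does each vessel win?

A 4, B 3, C 4

All unit-bids, highest first — top 11: 59,805 (C-1), 58,020 (C-2), 56,260 (A-1), 55,475 (C-3), 54,042 (A-2), 51,673 (B-1), 51,450 (C-4), 50,781 (A-3), 47,173 (B-2), 42,229 (A-4), 41,593 (B-3)
Next rejected bid: $35,488 (not a price — pay-as-bid).
Allocation: A 4, B 3, C 4.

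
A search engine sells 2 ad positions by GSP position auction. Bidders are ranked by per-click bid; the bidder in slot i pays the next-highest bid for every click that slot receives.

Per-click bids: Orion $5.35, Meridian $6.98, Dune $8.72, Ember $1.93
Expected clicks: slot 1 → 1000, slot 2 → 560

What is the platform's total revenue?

Total revenue: $9976.00

Per-click bids in order: $8.72 (Dune) > $6.98 (Meridian) > $5.35 (Orion) > …
Slot 1: Dune pays $6.98 × 1000 = $6980.00
Slot 2: Meridian pays $5.35 × 560 = $2996.00
Total = $9976.00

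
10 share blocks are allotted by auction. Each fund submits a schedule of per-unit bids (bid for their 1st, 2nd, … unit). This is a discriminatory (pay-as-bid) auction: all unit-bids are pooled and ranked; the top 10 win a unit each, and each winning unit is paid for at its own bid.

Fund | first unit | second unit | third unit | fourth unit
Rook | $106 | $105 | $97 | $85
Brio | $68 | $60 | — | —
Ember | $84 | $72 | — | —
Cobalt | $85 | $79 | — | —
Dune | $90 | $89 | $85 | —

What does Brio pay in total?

Merging the schedules and taking the best 10: 106 (Rook-1), 105 (Rook-2), 97 (Rook-3), 90 (Dune-1), 89 (Dune-2), 85 (Rook-4), 85 (Cobalt-1), 85 (Dune-3), 84 (Ember-1), 79 (Cobalt-2)
Next rejected bid: $72 (not a price — pay-as-bid).
Brio wins no units.

Brio pays $0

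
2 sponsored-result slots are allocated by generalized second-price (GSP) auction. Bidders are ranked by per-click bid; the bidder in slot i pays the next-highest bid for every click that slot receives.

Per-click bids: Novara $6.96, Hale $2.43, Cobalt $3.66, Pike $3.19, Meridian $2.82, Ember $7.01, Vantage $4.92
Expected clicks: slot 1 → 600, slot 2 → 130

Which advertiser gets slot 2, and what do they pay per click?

Novara; $4.92 per click

Ranked by bid: $7.01 (Ember) > $6.96 (Novara) > $4.92 (Vantage) > …
Slot 2 goes to the second-ranked bidder, Novara, who pays the next bid down: $4.92/click.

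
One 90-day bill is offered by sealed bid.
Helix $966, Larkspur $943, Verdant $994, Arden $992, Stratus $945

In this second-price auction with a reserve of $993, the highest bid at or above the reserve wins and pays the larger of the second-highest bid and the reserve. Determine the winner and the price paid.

Bids ranked: 994 (Verdant) > 992 (Arden) > 966 (Helix) > 945 (Stratus) > 943 (Larkspur)
Verdant has the top bid at or above the reserve ($994).
Second-highest bid $992 is below the reserve $993, so the reserve binds → payment $993.

Verdant pays $993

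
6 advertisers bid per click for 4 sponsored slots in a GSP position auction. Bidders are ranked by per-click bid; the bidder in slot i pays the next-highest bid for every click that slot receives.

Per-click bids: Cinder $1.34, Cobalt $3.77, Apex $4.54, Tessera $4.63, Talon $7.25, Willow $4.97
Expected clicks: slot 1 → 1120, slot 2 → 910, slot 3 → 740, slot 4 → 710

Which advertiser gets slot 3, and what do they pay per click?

Tessera; $4.54 per click

Per-click bids in order: $7.25 (Talon) > $4.97 (Willow) > $4.63 (Tessera) > $4.54 (Apex) > $3.77 (Cobalt) > …
Slot 3 goes to the third-ranked bidder, Tessera, who pays the next bid down: $4.54/click.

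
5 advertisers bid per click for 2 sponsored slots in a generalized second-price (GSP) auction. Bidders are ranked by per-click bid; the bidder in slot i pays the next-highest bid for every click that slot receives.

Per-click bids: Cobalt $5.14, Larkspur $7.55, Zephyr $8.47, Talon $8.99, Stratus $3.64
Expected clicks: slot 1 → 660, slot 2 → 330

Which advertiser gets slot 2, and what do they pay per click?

Sorting advertisers: $8.99 (Talon) > $8.47 (Zephyr) > $7.55 (Larkspur) > …
Slot 2 goes to the second-ranked bidder, Zephyr, who pays the next bid down: $7.55/click.

Zephyr; $7.55 per click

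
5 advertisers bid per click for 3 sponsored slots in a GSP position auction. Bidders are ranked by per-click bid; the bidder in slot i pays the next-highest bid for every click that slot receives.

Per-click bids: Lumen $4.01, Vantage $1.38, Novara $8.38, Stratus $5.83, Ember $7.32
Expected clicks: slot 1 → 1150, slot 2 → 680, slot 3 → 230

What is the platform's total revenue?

Ranked by bid: $8.38 (Novara) > $7.32 (Ember) > $5.83 (Stratus) > $4.01 (Lumen) > …
Slot 1: Novara pays $7.32 × 1150 = $8418.00
Slot 2: Ember pays $5.83 × 680 = $3964.40
Slot 3: Stratus pays $4.01 × 230 = $922.30
Total = $13304.70

Total revenue: $13304.70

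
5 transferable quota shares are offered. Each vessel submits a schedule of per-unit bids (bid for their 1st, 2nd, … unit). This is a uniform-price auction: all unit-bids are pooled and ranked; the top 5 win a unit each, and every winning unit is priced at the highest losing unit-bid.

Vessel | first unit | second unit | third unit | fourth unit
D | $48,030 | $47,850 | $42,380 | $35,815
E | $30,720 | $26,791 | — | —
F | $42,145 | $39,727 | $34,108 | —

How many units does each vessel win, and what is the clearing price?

D 3, F 2; clearing price $35,815

All unit-bids, highest first — top 5: 48,030 (D-1), 47,850 (D-2), 42,380 (D-3), 42,145 (F-1), 39,727 (F-2)
Highest rejected unit-bid = $35,815.
Allocation: D 3, F 2.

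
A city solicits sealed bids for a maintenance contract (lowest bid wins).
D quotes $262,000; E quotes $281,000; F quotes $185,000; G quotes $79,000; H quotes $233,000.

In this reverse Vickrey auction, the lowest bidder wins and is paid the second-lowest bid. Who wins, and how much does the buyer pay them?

G is paid $185,000

Bids in order: 79,000 (G) < 185,000 (F) < 233,000 (H) < 262,000 (D) < 281,000 (E)
Second-price: G is paid F's bid of $185,000.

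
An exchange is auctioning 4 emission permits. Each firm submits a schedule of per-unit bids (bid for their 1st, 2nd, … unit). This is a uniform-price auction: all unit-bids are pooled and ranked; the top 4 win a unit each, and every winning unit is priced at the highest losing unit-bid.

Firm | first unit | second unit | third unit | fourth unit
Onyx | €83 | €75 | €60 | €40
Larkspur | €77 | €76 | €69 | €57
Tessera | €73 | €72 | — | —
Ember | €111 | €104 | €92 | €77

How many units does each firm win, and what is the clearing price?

Pooled unit-bids ranked (top 4): 111 (Ember-1), 104 (Ember-2), 92 (Ember-3), 83 (Onyx-1)
First bid not allocated: €77.
Allocation: Ember 3, Onyx 1.

Ember 3, Onyx 1; clearing price €77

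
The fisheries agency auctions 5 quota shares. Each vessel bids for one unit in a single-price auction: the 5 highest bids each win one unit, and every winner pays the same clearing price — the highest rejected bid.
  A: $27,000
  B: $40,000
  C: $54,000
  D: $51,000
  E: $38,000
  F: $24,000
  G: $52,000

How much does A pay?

Bids ranked high→low: 54,000 (C), 52,000 (G), 51,000 (D), 40,000 (B), 38,000 (E), 27,000 (A), 24,000 (F)
Winners (5 units): C, G, D, B, E.
First losing bid is A's $27,000, which sets the uniform price.
A does not win → pays $0.

A pays $0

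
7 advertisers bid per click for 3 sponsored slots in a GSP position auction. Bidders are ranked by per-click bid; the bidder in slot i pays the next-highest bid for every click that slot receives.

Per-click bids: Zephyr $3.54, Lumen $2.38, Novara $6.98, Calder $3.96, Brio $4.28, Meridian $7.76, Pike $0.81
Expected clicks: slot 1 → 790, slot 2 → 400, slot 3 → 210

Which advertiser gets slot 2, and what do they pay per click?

Per-click bids in order: $7.76 (Meridian) > $6.98 (Novara) > $4.28 (Brio) > $3.96 (Calder) > …
Slot 2 goes to the second-ranked bidder, Novara, who pays the next bid down: $4.28/click.

Novara; $4.28 per click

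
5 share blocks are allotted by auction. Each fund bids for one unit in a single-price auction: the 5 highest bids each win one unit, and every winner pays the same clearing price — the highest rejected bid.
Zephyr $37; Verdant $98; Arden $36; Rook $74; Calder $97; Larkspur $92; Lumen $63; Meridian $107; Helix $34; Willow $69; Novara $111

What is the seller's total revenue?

Total revenue: $370

Bids ranked high→low: 111 (Novara), 107 (Meridian), 98 (Verdant), 97 (Calder), 92 (Larkspur), 74 (Rook), 69 (Willow), …
The 5 highest are Novara, Meridian, Verdant, Calder, Larkspur.
First losing bid is Rook's $74, which sets the uniform price.
Total revenue = 5 × $74 = $370.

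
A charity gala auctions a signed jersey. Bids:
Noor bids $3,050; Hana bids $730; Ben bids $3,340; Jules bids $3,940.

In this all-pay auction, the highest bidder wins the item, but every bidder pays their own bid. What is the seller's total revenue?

Total revenue: $11,060

Sorting bids: 3,940 (Jules) > 3,340 (Ben) > 3,050 (Noor) > 730 (Hana)
Jules wins with the top bid; all bids are sunk regardless.
Every bidder forfeits their bid regardless of winning.
Revenue = 3,050 + 730 + 3,340 + 3,940 = $11,060.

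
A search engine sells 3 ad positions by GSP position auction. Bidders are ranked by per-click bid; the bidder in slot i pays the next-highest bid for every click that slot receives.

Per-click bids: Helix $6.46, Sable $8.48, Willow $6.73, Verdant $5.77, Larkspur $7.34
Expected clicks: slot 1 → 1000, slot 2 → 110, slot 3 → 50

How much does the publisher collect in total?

Sorting advertisers: $8.48 (Sable) > $7.34 (Larkspur) > $6.73 (Willow) > $6.46 (Helix) > …
Slot 1: Sable pays $7.34 × 1000 = $7340.00
Slot 2: Larkspur pays $6.73 × 110 = $740.30
Slot 3: Willow pays $6.46 × 50 = $323.00
Total = $8403.30

Total revenue: $8403.30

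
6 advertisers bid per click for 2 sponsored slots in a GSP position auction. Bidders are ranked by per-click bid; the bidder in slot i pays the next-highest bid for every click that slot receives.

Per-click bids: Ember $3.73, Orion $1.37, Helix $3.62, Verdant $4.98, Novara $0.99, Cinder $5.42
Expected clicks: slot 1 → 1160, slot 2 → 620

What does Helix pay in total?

Sorting advertisers: $5.42 (Cinder) > $4.98 (Verdant) > $3.73 (Ember) > …
Helix ranks below slot 2 → no slot, pays nothing.

Helix pays $0.00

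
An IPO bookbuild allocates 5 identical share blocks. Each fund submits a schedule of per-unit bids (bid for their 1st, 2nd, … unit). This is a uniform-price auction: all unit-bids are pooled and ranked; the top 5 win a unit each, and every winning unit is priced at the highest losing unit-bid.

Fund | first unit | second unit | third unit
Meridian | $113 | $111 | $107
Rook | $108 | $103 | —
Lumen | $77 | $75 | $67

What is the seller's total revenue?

Total revenue: $385

All unit-bids, highest first — top 5: 113 (Meridian-1), 111 (Meridian-2), 108 (Rook-1), 107 (Meridian-3), 103 (Rook-2)
The (k+1)-th unit-bid is $77.
Allocation: Meridian 3, Rook 2. Every unit priced at $77.
Revenue = 5 × 77 = $385.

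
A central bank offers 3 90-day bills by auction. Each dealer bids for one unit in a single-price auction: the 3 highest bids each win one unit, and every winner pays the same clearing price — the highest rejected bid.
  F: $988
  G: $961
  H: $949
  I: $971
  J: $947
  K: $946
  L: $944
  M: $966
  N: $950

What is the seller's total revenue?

Total revenue: $2,883

Bids ranked high→low: 988 (F), 971 (I), 966 (M), 961 (G), 950 (N), …
The 3 highest are F, I, M.
Clearing price = highest rejected bid = $961.
Total revenue = 3 × $961 = $2,883.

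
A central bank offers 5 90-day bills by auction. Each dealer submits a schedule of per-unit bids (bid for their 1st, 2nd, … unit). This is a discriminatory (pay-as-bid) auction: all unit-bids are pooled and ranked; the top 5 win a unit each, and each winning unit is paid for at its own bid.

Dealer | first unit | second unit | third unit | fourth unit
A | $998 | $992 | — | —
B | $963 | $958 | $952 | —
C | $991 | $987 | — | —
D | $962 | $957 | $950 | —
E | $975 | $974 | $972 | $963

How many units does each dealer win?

All unit-bids, highest first — top 5: 998 (A-1), 992 (A-2), 991 (C-1), 987 (C-2), 975 (E-1)
Next rejected bid: $974 (not a price — pay-as-bid).
Allocation: A 2, C 2, E 1.

A 2, C 2, E 1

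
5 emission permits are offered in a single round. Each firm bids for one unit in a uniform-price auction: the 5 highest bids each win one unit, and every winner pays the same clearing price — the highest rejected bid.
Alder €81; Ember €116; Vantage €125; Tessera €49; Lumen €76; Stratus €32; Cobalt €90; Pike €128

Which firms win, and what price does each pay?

Bids ranked high→low: 128 (Pike), 125 (Vantage), 116 (Ember), 90 (Cobalt), 81 (Alder), 76 (Lumen), 49 (Tessera), …
The 5 highest are Pike, Vantage, Ember, Cobalt, Alder.
First losing bid is Lumen's €76, which sets the uniform price.

Pike, Vantage, Ember, Cobalt, Alder; each pays €76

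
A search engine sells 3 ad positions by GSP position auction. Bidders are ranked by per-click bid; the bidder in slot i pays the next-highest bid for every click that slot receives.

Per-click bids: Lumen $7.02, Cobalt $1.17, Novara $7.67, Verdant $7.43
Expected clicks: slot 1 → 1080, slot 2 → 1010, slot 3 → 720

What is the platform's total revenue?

Sorting advertisers: $7.67 (Novara) > $7.43 (Verdant) > $7.02 (Lumen) > $1.17 (Cobalt)
Slot 1: Novara pays $7.43 × 1080 = $8024.40
Slot 2: Verdant pays $7.02 × 1010 = $7090.20
Slot 3: Lumen pays $1.17 × 720 = $842.40
Total = $15957.00

Total revenue: $15957.00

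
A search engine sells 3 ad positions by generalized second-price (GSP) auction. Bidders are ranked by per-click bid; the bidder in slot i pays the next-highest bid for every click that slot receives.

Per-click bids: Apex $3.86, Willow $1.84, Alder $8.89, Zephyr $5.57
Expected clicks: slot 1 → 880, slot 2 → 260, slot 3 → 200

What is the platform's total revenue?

Sorting advertisers: $8.89 (Alder) > $5.57 (Zephyr) > $3.86 (Apex) > $1.84 (Willow)
Slot 1: Alder pays $5.57 × 880 = $4901.60
Slot 2: Zephyr pays $3.86 × 260 = $1003.60
Slot 3: Apex pays $1.84 × 200 = $368.00
Total = $6273.20

Total revenue: $6273.20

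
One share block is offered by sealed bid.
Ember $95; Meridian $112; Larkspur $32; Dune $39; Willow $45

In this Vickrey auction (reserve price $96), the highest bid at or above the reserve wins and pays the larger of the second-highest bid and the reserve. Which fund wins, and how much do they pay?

Meridian pays $96

Bids in order: 112 (Meridian) > 95 (Ember) > 45 (Willow) > 39 (Dune) > 32 (Larkspur)
Highest eligible bid: Meridian at $112.
max(second-highest $95, reserve $96) = $96.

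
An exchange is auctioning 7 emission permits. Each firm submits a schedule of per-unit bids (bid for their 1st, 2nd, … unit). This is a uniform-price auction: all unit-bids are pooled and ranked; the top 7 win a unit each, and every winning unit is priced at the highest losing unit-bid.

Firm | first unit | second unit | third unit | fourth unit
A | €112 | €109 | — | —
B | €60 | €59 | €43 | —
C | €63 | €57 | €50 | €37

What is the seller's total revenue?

Total revenue: €301

All unit-bids, highest first — top 7: 112 (A-1), 109 (A-2), 63 (C-1), 60 (B-1), 59 (B-2), 57 (C-2), 50 (C-3)
First bid not allocated: €43.
Allocation: A 2, B 2, C 3. Every unit priced at €43.
Revenue = 7 × 43 = €301.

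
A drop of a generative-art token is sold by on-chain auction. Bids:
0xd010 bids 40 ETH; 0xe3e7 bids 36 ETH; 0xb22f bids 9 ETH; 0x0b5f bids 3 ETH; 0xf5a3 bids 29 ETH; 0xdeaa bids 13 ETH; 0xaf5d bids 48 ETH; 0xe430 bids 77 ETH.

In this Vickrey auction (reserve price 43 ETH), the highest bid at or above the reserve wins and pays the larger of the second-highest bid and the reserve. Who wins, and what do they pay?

0xe430 pays 48 ETH

Bids ranked: 77 (0xe430) > 48 (0xaf5d) > 40 (0xd010) > 36 (0xe3e7) > 29 (0xf5a3) > 13 (0xdeaa) > …
Highest eligible bid: 0xe430 at 77 ETH.
Second-highest bid 48 ETH exceeds the reserve 43 ETH → payment 48 ETH.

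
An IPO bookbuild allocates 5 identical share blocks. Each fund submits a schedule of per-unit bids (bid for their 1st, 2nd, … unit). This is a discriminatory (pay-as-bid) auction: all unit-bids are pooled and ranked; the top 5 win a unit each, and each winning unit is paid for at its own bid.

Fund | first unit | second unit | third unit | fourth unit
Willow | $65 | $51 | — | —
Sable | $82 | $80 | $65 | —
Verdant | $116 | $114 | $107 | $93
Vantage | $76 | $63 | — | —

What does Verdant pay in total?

Verdant pays $430

Pooled unit-bids ranked (top 5): 116 (Verdant-1), 114 (Verdant-2), 107 (Verdant-3), 93 (Verdant-4), 82 (Sable-1)
Next rejected bid: $80 (not a price — pay-as-bid).
Verdant's winning unit-bids: 116 + 114 + 107 + 93 = $430.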